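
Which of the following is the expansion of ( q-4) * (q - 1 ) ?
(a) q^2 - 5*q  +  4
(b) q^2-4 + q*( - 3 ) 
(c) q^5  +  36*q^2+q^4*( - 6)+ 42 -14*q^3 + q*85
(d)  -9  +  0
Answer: a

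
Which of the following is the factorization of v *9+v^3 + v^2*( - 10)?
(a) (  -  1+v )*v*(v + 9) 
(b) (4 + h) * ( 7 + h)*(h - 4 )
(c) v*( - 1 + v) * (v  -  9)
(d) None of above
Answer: c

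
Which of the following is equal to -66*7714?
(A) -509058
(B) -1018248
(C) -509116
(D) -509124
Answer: D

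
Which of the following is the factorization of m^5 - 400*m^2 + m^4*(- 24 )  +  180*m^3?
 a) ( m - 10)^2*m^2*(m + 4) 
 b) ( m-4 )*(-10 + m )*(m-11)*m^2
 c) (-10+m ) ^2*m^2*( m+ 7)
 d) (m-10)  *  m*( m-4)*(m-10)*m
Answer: d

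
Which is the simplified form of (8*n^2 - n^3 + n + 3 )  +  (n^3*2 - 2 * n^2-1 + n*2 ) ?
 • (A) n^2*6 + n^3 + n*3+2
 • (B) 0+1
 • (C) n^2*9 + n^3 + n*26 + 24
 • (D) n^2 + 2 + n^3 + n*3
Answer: A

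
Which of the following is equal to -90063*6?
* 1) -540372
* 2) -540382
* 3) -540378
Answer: 3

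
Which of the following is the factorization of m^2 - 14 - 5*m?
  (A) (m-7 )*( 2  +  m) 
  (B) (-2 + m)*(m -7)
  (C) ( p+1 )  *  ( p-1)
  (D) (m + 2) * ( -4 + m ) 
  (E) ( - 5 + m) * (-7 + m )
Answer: A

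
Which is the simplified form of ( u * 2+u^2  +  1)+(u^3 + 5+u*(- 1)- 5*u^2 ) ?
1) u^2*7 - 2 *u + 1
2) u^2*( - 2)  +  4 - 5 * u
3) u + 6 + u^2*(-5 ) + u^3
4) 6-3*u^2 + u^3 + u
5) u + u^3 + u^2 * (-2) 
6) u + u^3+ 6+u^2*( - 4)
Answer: 6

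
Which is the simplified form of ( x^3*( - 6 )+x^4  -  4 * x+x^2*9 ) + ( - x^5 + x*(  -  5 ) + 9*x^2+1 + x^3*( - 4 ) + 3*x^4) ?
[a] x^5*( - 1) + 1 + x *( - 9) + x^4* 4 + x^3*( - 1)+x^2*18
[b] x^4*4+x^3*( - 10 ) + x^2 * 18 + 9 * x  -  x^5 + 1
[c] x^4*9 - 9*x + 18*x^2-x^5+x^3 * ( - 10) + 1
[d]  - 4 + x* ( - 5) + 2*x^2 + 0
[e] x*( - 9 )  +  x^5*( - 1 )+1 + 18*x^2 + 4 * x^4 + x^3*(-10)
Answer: e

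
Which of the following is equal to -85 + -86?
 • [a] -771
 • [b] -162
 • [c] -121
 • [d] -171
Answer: d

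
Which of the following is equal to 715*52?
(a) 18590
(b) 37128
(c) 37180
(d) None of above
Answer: c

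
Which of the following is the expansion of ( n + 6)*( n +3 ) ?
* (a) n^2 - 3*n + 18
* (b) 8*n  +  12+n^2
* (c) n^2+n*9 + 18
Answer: c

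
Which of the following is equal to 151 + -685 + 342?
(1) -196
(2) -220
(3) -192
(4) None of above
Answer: 3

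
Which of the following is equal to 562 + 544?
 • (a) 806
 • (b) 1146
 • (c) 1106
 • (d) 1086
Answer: c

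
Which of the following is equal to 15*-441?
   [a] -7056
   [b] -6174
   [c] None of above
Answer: c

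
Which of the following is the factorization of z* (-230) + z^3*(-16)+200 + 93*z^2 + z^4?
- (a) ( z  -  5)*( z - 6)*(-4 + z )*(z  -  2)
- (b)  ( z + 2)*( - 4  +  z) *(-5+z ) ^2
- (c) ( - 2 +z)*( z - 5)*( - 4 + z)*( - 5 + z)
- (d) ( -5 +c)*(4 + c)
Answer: c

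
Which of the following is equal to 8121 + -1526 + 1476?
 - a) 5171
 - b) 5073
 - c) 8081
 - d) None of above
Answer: d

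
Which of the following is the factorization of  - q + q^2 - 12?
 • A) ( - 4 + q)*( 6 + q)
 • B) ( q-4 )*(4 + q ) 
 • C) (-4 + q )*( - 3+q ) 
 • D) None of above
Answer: D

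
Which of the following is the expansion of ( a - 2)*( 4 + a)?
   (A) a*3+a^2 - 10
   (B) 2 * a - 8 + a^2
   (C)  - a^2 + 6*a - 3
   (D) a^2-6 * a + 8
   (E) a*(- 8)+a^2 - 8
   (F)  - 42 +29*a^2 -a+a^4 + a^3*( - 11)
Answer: B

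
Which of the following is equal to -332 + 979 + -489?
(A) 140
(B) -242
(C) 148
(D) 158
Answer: D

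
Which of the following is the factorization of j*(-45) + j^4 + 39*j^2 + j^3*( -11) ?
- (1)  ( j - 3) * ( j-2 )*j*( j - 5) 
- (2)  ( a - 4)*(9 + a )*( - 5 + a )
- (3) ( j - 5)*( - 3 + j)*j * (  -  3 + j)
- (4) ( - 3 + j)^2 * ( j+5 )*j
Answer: 3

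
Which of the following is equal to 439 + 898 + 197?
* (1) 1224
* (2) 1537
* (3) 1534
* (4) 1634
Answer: 3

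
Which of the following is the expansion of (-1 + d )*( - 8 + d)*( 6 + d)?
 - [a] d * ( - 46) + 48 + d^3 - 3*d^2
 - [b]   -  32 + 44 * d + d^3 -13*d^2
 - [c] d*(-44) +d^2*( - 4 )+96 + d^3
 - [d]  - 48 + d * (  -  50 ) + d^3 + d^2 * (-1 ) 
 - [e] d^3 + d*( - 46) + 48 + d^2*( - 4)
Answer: a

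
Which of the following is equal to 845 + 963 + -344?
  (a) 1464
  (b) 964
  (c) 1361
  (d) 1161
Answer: a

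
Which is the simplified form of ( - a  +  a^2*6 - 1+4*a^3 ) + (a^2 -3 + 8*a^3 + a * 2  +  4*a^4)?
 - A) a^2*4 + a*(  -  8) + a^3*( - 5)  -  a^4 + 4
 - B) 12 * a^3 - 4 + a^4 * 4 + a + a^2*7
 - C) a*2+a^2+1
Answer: B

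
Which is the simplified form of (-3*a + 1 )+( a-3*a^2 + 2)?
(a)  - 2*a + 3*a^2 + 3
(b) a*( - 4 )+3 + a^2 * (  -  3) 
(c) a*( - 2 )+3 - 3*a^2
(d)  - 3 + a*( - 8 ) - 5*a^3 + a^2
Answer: c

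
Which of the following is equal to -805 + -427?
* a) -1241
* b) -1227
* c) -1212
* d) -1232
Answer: d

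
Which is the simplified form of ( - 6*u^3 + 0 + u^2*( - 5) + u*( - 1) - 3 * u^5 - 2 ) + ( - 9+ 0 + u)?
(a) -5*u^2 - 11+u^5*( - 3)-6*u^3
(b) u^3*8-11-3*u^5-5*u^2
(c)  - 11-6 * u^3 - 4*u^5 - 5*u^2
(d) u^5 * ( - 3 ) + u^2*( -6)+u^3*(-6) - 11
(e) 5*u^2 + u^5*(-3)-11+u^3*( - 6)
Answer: a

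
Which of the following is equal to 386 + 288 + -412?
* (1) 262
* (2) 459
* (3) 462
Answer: 1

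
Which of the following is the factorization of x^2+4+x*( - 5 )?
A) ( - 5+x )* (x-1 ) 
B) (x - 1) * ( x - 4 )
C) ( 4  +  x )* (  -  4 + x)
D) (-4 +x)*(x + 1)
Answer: B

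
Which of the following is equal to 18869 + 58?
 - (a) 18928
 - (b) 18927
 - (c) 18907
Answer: b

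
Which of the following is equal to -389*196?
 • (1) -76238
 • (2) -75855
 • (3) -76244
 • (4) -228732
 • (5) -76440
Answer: 3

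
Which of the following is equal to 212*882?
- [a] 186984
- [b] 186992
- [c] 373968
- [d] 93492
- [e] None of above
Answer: a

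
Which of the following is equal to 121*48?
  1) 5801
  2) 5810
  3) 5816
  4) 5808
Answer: 4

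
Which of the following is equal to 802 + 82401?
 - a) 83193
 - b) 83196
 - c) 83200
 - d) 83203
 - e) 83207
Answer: d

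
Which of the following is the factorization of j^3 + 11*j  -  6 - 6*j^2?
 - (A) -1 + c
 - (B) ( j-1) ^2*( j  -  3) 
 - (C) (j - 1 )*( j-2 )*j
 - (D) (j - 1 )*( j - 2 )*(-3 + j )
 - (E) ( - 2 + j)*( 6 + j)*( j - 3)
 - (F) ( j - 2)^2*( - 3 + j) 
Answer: D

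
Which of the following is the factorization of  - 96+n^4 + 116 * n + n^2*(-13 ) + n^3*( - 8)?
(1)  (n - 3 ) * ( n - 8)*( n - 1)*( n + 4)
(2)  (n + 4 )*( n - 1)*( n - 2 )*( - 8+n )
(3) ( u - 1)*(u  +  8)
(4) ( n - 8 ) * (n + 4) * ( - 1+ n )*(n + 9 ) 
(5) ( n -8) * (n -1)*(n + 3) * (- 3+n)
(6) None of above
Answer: 1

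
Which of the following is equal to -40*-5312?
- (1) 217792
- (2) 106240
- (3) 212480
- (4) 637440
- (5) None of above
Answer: 3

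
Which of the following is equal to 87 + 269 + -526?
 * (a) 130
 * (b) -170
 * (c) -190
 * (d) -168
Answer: b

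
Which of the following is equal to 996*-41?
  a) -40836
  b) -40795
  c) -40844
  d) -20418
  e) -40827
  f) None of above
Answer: a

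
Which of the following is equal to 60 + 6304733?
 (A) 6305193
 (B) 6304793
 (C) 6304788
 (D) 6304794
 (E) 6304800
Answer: B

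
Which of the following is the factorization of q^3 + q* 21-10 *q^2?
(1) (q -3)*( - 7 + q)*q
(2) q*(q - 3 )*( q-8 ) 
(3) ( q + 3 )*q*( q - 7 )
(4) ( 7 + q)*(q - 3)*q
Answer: 1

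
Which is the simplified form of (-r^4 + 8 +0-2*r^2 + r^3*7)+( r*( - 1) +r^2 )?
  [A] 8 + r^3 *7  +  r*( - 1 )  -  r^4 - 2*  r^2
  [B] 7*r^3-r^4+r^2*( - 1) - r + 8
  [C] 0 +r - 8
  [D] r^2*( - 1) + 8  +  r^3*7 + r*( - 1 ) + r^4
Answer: B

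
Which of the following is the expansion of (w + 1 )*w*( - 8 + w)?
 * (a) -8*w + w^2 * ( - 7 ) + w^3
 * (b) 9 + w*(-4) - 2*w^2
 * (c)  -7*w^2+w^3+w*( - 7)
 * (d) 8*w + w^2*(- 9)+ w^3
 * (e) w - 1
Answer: a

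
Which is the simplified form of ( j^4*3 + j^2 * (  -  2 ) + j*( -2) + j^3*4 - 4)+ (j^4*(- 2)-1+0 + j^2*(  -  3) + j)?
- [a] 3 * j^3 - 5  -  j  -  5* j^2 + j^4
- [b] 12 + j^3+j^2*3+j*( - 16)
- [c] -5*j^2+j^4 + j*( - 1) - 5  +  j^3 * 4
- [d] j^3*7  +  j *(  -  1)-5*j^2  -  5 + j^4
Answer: c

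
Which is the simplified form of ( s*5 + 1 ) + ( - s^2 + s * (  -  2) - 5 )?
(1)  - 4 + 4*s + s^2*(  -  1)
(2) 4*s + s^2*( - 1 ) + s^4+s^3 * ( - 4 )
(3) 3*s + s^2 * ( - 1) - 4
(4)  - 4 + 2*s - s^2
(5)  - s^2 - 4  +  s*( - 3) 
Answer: 3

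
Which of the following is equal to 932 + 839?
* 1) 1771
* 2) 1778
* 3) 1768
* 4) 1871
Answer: 1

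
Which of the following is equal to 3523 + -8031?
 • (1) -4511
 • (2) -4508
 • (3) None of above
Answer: 2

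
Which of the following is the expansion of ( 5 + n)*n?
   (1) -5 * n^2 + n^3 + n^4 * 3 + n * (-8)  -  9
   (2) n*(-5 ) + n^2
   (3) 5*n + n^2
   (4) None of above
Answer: 3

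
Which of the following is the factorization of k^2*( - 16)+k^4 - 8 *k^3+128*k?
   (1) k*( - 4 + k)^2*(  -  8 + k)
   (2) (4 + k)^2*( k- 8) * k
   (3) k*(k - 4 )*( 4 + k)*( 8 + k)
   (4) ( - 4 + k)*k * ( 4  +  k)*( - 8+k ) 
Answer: 4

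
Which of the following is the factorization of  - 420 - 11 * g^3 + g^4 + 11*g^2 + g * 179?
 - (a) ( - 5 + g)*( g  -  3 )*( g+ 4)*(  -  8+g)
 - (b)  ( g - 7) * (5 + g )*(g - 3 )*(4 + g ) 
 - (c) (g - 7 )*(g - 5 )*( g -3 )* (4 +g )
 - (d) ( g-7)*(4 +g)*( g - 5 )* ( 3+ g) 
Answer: c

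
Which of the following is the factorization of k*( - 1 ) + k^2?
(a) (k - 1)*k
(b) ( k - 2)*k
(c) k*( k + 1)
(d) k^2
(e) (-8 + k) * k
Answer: a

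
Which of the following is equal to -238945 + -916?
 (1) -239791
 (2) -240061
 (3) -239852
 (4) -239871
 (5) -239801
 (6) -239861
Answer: 6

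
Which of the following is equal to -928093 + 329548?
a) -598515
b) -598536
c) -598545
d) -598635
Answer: c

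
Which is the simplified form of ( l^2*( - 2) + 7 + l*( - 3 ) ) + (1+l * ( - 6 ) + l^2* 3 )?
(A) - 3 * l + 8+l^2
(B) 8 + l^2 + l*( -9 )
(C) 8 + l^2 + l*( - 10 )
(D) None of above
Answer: B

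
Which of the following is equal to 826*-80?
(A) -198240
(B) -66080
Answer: B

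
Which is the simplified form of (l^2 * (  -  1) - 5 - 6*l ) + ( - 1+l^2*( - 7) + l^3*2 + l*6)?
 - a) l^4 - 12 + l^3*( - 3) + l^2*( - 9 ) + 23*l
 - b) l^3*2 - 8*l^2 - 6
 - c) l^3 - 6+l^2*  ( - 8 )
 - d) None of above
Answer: b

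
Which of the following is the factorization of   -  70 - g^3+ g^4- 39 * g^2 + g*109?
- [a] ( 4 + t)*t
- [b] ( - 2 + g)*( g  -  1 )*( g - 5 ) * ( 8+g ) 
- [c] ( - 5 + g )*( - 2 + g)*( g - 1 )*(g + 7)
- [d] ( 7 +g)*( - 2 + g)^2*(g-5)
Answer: c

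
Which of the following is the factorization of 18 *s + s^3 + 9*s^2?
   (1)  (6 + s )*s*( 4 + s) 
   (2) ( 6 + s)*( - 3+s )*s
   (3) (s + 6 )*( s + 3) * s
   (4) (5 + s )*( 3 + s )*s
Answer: 3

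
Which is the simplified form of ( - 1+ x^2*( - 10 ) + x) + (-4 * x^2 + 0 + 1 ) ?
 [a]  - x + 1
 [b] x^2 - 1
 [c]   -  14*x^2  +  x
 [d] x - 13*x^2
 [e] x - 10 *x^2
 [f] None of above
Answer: c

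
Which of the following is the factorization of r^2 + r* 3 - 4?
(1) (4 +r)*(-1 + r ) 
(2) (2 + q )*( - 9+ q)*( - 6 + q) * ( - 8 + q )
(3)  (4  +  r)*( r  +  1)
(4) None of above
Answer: 1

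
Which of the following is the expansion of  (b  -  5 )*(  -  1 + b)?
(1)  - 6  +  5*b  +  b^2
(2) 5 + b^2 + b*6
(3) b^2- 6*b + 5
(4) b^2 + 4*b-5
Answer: 3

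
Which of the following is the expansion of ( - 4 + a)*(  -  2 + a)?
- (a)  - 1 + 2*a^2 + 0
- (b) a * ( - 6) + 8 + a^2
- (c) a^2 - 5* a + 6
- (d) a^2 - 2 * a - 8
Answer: b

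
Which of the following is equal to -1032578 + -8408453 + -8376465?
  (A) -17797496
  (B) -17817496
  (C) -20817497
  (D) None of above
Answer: B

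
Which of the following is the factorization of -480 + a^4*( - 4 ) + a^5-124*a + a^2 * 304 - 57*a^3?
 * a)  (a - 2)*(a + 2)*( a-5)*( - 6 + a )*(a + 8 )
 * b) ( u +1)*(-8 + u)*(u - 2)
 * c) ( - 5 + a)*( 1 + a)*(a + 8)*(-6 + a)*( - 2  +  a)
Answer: c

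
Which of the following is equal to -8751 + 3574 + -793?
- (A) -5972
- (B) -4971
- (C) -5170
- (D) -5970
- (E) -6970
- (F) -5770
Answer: D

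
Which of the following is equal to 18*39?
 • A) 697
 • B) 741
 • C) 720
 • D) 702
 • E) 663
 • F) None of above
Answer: D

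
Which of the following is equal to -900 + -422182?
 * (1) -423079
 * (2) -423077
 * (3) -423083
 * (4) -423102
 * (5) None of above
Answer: 5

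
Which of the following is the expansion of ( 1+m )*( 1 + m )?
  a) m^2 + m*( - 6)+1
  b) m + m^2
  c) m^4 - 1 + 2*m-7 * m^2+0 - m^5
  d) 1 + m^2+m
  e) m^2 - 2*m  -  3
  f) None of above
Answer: f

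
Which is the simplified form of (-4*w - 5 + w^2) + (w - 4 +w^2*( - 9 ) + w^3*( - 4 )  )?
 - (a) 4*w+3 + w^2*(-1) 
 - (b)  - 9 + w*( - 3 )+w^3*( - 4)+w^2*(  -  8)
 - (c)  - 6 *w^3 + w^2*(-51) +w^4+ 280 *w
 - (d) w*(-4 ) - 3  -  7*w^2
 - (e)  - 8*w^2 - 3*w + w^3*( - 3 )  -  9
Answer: b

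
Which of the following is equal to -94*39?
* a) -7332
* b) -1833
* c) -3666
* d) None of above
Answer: c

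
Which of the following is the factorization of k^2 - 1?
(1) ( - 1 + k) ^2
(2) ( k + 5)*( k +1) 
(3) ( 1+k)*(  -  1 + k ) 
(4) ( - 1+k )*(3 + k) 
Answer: 3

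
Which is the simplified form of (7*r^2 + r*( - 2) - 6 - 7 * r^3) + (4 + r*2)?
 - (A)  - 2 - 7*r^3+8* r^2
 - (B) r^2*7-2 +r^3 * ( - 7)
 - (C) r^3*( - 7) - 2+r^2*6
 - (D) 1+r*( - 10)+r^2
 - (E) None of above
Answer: B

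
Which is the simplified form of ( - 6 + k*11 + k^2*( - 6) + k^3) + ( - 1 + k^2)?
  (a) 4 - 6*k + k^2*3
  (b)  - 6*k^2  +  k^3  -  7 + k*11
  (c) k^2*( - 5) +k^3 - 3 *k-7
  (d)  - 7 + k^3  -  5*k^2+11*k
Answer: d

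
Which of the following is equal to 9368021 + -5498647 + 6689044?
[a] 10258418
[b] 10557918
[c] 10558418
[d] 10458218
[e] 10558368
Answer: c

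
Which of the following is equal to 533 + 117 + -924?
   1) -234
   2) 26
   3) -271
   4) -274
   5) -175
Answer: 4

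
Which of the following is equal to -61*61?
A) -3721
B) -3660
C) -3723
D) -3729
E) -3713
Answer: A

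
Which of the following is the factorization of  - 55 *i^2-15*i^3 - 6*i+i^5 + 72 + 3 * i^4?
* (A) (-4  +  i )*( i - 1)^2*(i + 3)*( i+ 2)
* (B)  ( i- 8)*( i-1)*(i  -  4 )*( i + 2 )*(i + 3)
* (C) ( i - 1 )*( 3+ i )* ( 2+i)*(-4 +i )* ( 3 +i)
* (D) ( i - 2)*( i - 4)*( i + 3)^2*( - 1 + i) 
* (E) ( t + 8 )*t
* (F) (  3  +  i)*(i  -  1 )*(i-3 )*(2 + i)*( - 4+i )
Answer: C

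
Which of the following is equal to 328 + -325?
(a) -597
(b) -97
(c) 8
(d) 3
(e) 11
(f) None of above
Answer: d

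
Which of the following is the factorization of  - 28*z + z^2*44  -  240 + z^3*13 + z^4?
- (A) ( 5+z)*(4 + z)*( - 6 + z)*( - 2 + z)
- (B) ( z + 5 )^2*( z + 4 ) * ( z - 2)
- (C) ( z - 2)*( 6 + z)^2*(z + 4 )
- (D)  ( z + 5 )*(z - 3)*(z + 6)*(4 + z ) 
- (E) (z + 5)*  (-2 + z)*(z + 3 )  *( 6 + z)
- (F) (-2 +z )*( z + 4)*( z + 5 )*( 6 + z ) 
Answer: F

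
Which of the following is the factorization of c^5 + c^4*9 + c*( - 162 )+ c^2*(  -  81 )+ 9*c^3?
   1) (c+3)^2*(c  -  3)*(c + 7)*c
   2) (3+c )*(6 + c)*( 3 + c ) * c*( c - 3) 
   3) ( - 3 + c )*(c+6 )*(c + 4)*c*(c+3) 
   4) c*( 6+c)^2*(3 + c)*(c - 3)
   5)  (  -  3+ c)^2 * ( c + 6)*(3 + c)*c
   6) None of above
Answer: 2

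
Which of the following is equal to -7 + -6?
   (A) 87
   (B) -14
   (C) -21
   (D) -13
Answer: D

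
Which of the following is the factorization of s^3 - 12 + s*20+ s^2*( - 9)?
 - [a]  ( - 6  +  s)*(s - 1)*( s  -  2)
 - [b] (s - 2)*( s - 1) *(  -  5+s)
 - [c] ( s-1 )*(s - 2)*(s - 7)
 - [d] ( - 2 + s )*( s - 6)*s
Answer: a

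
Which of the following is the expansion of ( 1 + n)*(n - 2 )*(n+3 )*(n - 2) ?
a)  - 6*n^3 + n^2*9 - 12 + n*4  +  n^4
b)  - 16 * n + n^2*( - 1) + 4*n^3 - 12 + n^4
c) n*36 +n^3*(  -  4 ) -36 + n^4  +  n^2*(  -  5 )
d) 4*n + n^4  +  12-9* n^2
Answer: d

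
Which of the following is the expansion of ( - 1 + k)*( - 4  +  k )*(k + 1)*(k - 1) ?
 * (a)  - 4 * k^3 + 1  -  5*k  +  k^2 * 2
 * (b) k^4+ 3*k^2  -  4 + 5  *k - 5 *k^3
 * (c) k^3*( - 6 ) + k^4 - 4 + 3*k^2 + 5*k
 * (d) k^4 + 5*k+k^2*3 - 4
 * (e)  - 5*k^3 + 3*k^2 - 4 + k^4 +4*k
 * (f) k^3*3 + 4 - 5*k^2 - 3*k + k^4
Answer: b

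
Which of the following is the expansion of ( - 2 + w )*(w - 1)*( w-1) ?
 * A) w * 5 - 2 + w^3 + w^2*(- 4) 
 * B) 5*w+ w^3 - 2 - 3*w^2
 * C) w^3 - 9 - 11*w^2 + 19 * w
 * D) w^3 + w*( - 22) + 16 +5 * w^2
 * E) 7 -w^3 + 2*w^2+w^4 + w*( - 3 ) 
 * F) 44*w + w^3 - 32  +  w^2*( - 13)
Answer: A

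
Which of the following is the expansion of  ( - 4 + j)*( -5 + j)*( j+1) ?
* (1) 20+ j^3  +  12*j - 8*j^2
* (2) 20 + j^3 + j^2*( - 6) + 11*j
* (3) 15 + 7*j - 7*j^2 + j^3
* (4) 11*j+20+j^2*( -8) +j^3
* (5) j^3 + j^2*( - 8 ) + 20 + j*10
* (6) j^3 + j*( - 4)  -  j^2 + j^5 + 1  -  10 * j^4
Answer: 4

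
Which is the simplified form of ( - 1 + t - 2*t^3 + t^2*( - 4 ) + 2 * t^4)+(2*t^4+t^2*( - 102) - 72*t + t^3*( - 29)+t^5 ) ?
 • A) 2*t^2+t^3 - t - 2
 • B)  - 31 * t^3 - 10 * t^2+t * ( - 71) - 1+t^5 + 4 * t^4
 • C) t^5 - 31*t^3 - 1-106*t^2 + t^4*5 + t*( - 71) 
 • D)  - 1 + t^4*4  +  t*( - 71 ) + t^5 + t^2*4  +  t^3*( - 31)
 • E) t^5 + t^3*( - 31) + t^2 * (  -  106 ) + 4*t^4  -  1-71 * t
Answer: E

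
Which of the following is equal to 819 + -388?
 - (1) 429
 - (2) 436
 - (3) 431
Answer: 3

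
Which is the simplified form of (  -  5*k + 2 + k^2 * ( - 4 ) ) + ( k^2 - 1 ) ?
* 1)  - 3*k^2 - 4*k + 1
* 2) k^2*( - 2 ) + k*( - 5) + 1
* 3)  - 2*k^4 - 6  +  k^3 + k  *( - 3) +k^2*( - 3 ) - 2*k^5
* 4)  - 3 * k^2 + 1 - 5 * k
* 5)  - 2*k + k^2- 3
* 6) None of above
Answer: 4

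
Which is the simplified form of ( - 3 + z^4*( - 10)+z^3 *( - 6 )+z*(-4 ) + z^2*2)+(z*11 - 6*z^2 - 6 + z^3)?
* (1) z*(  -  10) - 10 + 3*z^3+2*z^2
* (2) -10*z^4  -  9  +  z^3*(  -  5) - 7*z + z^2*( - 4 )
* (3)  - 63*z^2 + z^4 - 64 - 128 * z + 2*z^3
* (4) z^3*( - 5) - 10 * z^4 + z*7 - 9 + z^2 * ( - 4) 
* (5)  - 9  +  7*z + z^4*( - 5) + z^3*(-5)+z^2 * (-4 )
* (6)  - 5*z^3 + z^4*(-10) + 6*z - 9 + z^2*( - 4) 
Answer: 4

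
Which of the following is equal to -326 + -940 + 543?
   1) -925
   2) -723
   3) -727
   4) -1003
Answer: 2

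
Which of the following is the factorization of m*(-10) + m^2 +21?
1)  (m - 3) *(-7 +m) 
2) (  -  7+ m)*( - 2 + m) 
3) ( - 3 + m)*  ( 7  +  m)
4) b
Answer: 1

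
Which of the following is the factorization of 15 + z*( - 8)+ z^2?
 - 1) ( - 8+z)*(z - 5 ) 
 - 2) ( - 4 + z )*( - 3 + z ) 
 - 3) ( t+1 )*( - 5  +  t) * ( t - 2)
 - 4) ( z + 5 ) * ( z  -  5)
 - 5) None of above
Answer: 5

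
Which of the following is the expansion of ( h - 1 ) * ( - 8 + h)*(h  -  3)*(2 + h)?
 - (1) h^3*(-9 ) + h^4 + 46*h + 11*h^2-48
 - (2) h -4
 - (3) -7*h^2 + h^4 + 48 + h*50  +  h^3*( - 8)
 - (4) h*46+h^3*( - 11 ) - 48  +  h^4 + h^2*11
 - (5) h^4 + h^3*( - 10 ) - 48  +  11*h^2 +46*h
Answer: 5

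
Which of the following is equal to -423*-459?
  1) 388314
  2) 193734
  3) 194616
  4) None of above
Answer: 4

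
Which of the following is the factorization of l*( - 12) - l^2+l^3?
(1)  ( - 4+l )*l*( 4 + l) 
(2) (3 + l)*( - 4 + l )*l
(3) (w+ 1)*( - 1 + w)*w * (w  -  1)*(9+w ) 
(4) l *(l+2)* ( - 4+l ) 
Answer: 2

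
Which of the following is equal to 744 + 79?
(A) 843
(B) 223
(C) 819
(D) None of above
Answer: D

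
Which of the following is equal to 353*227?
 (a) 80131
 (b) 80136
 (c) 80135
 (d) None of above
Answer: a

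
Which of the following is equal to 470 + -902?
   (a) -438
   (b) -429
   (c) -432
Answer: c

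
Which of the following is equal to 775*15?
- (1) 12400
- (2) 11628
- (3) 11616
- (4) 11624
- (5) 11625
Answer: 5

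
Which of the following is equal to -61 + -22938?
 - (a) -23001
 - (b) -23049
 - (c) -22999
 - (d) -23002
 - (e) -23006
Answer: c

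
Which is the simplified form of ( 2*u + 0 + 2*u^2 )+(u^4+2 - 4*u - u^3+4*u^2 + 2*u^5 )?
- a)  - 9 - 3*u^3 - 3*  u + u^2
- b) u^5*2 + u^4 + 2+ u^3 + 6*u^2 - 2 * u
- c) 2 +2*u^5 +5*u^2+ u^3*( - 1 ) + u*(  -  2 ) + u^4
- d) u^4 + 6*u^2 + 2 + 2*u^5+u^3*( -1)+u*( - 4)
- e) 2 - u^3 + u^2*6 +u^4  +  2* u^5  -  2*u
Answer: e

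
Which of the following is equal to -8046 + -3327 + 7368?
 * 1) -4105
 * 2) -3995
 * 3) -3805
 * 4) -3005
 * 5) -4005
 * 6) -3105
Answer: 5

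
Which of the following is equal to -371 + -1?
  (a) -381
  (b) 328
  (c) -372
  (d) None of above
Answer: c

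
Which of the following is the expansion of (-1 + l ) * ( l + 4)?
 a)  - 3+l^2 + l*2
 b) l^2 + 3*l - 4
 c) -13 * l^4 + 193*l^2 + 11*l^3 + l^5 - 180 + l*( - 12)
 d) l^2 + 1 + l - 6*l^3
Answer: b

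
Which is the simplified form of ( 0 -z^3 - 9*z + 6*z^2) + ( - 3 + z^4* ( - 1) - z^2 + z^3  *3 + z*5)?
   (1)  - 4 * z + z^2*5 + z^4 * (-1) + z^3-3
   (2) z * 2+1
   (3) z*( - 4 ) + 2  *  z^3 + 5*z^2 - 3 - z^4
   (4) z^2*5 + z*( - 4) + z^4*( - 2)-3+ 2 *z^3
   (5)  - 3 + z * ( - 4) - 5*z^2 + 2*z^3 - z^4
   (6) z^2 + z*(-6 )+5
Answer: 3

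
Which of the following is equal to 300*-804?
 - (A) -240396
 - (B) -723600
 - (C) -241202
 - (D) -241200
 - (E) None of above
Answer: D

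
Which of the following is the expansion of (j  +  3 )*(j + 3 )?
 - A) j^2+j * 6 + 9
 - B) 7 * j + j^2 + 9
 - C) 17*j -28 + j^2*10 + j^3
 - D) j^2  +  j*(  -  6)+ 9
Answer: A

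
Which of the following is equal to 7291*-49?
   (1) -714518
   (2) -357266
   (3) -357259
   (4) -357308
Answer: 3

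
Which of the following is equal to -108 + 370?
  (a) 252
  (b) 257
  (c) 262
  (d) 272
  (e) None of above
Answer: c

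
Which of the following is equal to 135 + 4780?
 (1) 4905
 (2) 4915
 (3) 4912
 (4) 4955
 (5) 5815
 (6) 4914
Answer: 2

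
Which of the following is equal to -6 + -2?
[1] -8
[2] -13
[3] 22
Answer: 1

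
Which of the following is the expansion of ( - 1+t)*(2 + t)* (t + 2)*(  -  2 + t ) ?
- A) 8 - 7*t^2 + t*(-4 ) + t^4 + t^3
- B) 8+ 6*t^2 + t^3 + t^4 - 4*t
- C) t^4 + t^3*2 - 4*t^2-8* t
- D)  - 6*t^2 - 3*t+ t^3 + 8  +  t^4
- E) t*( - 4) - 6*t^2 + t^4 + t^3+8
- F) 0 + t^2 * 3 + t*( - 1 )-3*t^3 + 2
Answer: E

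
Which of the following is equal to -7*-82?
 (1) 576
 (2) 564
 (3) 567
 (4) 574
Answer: 4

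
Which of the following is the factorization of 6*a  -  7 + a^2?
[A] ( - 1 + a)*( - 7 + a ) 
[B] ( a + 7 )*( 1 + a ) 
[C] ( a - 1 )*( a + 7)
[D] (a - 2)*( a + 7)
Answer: C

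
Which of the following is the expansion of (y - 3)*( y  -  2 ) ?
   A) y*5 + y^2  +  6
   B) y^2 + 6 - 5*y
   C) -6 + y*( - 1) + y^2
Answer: B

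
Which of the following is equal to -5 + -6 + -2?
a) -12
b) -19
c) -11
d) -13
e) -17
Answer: d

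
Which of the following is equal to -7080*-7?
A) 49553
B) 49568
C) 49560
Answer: C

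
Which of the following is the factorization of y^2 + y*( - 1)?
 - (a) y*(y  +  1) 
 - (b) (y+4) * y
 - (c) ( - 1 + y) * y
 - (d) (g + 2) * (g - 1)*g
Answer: c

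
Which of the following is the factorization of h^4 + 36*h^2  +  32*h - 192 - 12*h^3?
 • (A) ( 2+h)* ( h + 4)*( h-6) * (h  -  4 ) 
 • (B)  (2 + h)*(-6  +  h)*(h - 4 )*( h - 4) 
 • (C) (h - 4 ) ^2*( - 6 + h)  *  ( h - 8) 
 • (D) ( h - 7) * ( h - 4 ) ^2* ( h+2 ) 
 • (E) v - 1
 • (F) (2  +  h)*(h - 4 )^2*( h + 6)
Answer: B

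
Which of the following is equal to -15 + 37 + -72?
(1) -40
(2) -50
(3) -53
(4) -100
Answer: 2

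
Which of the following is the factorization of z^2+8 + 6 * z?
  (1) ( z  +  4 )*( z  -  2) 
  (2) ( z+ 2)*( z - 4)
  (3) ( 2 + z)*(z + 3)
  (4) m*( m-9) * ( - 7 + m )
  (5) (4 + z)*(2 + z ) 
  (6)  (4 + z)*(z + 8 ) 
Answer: 5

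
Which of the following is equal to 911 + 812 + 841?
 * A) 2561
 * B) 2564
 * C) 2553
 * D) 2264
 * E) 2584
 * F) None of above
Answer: B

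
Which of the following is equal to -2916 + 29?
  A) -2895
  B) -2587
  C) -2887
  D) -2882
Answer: C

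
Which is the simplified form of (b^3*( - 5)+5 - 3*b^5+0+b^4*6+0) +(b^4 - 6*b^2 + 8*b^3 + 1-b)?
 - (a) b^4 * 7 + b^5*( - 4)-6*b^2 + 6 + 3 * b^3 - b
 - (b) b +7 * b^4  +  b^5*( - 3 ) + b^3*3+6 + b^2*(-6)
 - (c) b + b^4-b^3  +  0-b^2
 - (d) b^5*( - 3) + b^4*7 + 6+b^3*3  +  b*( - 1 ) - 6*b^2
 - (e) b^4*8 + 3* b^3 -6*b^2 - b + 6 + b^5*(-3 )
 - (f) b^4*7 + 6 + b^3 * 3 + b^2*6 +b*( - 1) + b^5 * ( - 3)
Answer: d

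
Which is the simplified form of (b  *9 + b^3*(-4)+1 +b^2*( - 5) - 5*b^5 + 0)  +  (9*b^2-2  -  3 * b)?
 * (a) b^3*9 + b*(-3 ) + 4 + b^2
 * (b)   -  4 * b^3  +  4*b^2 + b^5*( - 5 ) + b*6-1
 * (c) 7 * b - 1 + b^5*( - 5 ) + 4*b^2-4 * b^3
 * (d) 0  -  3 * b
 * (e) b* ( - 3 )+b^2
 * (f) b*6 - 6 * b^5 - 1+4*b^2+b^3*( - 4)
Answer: b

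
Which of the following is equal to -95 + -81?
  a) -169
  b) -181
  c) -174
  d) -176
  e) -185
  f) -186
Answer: d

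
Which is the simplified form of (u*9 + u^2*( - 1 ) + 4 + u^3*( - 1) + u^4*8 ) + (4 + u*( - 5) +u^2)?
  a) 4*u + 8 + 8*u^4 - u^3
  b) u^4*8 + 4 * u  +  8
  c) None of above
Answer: a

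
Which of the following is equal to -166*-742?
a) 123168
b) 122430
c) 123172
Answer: c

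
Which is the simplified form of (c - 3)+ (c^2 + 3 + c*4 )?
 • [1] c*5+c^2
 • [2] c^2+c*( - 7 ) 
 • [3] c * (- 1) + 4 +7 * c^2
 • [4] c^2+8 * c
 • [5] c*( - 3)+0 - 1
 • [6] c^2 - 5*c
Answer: 1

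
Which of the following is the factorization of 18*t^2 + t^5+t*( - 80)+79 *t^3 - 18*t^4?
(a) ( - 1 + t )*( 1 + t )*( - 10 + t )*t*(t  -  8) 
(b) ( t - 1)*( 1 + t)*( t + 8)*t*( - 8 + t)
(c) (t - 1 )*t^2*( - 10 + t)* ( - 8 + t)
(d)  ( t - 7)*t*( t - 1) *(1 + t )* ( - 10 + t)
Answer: a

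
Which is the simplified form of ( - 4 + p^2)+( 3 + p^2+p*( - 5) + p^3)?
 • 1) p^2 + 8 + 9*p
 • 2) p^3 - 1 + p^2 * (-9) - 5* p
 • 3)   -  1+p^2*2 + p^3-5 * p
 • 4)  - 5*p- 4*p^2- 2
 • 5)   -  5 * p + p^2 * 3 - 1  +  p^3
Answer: 3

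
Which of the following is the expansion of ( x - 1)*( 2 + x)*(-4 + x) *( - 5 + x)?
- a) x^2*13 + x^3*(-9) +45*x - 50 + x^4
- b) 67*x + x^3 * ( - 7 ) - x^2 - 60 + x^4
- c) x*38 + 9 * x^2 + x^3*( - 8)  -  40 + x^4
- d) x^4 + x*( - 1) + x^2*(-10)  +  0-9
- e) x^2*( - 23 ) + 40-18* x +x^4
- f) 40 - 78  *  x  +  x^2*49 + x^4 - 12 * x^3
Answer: c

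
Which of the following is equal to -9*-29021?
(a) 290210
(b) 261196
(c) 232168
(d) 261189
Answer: d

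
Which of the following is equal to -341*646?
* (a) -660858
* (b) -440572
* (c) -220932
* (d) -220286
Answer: d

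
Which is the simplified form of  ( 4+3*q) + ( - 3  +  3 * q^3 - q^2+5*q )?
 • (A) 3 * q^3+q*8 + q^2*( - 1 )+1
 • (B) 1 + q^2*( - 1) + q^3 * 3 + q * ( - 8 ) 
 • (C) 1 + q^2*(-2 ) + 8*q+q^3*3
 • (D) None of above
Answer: A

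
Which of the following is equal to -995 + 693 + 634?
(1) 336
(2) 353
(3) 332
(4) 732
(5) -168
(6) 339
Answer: 3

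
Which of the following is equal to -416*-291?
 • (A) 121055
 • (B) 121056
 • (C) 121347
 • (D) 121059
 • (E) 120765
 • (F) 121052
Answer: B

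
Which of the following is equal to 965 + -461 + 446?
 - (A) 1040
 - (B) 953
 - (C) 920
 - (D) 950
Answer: D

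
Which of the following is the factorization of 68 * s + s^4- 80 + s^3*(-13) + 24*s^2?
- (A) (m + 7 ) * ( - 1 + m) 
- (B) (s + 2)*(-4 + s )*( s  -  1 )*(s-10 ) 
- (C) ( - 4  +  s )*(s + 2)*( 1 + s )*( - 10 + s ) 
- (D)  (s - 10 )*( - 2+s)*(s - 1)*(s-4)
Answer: B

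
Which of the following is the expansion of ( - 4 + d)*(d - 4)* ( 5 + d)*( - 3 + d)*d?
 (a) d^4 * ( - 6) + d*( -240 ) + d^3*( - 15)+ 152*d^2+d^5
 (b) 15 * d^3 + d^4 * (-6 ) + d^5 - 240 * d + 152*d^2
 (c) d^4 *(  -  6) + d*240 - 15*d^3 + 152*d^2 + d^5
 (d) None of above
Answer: a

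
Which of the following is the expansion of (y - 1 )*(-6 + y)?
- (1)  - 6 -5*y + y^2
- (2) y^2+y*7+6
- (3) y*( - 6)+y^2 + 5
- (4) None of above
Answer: 4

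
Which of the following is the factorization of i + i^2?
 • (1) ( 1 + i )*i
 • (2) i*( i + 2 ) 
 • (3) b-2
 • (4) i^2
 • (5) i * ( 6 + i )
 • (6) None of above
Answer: 1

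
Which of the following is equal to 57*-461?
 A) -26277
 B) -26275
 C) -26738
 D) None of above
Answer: A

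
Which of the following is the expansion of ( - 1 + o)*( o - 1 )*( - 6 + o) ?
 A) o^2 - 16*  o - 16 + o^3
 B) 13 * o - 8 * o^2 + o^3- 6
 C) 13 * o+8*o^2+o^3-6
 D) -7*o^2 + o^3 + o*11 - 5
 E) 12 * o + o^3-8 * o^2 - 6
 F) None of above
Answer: B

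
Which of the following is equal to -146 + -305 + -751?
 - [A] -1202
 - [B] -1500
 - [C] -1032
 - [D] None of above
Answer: A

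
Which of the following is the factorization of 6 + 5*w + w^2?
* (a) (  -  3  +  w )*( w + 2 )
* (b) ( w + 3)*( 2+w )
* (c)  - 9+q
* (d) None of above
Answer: b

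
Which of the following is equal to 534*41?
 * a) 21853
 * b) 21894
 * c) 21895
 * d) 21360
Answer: b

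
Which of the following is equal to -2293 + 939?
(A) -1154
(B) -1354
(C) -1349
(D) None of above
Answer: B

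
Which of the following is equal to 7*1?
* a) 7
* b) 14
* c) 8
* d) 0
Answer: a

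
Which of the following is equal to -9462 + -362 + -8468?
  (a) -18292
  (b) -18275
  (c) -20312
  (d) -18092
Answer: a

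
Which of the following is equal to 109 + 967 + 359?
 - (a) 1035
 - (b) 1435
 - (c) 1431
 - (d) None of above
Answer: b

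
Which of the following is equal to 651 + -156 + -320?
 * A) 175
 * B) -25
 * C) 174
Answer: A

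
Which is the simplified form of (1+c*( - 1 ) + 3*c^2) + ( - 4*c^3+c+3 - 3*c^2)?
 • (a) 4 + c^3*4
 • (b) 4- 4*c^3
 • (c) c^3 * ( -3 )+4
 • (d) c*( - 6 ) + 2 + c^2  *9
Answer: b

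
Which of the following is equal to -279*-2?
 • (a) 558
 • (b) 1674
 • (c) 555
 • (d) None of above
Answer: a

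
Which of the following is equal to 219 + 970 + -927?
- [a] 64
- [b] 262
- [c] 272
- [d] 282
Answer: b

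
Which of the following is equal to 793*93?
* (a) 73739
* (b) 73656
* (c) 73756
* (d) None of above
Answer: d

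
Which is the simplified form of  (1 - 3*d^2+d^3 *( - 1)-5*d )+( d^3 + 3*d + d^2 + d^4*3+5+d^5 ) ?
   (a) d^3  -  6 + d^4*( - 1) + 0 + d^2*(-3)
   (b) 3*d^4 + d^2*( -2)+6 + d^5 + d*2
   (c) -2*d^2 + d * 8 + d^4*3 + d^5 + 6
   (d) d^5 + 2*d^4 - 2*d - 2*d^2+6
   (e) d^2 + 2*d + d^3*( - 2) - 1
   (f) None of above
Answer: f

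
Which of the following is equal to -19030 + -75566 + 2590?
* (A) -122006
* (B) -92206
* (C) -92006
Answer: C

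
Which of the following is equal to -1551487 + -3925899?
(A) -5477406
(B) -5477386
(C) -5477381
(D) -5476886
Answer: B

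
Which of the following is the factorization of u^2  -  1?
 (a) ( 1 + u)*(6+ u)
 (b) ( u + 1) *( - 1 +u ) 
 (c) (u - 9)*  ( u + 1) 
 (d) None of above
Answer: b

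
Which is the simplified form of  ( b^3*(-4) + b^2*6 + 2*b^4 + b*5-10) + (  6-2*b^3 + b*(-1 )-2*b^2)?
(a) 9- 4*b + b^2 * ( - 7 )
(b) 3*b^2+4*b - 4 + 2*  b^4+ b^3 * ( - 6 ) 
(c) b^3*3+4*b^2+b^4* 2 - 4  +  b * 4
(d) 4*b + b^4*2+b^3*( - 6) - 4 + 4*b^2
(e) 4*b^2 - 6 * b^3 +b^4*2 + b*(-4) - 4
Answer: d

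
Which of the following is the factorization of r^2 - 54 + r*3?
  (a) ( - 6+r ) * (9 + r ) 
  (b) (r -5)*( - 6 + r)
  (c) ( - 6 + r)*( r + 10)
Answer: a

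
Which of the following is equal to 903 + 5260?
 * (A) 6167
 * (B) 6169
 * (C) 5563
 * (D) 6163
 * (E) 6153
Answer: D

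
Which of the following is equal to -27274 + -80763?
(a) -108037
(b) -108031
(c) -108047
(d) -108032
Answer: a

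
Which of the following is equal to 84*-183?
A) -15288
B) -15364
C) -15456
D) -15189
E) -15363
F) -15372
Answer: F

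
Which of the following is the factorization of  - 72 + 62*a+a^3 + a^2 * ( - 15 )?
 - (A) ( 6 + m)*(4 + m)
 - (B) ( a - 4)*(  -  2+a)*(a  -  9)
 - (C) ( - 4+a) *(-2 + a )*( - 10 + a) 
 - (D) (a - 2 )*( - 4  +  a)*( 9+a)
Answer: B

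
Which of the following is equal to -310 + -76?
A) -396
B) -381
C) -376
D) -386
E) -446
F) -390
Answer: D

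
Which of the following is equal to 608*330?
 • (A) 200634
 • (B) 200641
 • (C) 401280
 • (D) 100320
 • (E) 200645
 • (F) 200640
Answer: F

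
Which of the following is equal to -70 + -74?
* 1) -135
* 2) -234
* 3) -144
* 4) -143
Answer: 3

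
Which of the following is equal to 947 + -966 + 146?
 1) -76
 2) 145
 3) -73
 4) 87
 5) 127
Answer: 5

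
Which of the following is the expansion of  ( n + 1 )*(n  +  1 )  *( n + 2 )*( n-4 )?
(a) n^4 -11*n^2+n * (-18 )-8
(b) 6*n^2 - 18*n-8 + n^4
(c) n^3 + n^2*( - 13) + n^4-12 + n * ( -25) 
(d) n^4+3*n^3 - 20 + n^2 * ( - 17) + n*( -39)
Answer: a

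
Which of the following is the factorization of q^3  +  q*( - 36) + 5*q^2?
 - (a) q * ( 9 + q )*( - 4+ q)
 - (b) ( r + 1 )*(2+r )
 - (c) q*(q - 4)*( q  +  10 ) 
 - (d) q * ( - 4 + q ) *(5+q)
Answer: a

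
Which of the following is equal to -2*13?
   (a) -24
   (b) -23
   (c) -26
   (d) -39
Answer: c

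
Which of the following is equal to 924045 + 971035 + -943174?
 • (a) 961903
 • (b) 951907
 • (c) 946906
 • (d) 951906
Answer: d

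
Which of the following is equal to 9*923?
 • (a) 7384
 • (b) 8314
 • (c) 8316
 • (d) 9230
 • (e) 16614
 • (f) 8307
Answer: f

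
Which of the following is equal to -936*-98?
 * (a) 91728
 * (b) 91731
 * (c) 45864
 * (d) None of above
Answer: a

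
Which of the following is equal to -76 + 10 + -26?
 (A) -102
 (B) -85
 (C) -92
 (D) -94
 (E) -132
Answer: C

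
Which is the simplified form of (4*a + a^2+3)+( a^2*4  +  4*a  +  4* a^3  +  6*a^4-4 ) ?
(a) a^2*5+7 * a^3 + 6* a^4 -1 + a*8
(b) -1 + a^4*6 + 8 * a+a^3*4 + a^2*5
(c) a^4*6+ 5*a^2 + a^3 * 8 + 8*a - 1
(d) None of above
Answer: b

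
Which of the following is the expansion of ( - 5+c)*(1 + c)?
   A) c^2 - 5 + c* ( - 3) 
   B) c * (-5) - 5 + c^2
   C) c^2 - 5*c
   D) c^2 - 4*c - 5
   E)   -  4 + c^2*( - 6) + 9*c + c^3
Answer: D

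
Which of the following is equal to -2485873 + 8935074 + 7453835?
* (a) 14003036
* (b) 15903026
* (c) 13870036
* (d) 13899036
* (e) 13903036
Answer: e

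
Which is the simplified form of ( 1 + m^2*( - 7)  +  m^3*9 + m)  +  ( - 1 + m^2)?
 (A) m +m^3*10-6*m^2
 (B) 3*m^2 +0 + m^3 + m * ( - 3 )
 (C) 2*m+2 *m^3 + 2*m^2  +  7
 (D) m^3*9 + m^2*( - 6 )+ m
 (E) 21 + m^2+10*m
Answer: D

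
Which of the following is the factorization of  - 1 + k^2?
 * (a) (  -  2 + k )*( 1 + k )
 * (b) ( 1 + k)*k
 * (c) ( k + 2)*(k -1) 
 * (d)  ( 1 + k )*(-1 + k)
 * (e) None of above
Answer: d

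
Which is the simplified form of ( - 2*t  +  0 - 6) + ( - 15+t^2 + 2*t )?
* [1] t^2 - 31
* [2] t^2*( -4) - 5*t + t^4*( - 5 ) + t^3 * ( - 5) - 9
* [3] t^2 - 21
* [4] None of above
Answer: 3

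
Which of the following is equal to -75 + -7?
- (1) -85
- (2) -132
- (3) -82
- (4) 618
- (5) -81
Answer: 3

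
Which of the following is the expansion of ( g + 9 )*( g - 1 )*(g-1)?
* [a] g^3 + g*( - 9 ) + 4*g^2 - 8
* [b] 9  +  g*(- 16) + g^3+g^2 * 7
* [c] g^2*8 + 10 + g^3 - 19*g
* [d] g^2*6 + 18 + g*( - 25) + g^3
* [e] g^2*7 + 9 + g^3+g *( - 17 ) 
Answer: e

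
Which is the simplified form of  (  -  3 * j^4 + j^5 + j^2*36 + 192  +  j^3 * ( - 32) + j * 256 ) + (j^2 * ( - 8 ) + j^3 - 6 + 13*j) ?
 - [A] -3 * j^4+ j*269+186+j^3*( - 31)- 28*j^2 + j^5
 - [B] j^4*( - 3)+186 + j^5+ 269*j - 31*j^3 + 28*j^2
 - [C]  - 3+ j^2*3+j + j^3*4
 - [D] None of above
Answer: B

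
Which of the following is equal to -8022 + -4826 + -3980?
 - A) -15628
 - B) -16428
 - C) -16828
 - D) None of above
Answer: C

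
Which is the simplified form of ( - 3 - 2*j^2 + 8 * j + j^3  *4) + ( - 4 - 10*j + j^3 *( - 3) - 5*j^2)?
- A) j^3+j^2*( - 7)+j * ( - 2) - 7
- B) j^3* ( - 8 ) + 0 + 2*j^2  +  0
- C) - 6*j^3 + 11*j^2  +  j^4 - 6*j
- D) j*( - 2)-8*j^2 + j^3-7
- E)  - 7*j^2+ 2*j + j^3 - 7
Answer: A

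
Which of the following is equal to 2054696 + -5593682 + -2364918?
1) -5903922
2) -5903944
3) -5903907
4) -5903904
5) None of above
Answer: 4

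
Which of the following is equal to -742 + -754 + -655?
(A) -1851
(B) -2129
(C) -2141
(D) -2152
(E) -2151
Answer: E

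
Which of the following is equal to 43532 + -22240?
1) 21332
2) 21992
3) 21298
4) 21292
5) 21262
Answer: 4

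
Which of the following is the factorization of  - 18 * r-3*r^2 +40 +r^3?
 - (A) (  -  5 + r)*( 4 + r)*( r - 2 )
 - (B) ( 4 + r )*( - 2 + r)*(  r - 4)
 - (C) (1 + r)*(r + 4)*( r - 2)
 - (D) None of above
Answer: A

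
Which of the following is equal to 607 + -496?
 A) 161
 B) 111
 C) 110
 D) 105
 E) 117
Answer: B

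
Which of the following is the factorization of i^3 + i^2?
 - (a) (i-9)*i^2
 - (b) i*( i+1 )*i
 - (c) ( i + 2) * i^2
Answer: b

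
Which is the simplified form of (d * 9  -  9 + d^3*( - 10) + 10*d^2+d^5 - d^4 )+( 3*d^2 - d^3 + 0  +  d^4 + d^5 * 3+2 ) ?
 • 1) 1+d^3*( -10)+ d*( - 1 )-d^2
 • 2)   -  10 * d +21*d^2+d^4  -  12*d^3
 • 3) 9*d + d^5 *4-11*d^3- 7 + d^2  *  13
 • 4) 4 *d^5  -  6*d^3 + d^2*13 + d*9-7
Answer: 3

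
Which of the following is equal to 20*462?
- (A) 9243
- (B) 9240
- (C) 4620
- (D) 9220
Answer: B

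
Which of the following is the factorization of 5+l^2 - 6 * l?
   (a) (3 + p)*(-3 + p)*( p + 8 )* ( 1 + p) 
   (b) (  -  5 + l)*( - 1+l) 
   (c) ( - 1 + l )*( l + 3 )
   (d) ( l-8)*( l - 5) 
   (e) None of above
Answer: b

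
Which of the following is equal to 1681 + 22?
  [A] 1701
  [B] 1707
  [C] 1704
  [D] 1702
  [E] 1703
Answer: E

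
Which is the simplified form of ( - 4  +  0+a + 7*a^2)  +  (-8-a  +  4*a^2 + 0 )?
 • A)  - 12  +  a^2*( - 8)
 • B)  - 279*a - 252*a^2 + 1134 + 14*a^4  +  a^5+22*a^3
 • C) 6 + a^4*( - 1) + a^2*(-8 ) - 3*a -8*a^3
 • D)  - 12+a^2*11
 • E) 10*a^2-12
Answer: D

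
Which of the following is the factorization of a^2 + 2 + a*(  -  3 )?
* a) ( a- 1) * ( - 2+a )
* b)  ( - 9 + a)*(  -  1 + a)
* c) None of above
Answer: a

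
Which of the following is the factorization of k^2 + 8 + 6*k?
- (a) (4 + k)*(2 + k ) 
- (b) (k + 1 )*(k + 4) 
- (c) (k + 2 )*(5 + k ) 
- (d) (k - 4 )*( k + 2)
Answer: a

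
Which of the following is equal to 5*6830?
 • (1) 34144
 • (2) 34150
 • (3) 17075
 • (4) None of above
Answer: 2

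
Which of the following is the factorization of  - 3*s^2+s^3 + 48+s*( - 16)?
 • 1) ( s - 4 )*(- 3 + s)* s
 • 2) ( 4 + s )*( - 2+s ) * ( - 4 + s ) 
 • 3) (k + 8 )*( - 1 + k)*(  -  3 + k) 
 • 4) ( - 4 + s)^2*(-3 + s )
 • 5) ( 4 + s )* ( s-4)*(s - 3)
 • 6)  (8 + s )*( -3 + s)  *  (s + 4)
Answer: 5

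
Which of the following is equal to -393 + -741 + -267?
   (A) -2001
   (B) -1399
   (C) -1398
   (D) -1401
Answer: D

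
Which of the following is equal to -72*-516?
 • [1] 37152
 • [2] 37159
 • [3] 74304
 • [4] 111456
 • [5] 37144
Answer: 1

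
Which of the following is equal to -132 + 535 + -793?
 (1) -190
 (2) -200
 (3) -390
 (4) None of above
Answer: 3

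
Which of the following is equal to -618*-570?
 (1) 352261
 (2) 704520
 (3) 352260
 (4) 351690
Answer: 3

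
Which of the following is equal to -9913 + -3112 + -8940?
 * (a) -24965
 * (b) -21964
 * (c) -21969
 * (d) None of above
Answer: d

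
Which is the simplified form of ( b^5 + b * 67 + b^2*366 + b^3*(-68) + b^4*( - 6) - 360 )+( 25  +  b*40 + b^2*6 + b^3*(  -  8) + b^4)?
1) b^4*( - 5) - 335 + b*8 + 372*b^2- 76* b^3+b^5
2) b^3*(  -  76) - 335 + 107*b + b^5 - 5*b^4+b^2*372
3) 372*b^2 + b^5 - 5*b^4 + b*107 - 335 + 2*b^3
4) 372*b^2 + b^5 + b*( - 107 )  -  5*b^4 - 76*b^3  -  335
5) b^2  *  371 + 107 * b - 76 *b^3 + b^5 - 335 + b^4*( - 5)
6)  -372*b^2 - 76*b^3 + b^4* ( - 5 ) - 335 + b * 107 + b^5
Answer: 2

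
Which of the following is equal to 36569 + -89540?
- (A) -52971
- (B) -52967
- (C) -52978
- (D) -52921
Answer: A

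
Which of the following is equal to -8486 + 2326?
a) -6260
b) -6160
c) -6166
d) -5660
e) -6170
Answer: b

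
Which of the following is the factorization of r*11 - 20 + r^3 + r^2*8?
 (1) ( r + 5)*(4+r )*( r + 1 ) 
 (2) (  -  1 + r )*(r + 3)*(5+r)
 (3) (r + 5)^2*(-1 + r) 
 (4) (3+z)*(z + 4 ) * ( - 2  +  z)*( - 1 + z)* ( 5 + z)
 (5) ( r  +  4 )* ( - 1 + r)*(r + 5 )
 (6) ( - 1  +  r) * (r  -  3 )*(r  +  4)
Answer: 5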